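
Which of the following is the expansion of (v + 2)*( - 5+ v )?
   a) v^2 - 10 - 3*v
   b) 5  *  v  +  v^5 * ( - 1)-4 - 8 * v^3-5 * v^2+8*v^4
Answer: a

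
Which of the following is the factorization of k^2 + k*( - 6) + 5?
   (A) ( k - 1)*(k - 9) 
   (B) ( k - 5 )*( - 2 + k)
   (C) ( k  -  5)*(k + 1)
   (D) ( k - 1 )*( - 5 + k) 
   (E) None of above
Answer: D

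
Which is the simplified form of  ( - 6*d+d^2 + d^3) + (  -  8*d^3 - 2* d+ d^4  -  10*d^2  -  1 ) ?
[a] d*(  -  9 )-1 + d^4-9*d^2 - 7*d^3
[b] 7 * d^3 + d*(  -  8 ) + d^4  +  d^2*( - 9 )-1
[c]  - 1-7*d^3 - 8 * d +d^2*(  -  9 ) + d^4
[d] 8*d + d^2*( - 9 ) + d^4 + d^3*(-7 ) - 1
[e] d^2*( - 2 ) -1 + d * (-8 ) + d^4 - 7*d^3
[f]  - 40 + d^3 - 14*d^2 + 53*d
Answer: c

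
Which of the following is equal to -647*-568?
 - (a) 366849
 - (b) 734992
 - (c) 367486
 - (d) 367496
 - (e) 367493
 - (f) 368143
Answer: d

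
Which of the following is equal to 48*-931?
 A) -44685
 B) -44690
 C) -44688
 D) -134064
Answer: C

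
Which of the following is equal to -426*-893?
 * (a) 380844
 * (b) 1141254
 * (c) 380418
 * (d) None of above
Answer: c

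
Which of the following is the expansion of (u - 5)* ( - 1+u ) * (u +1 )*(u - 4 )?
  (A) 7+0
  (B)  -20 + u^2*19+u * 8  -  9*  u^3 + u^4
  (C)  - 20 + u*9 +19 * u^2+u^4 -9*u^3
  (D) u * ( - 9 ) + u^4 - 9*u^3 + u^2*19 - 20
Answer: C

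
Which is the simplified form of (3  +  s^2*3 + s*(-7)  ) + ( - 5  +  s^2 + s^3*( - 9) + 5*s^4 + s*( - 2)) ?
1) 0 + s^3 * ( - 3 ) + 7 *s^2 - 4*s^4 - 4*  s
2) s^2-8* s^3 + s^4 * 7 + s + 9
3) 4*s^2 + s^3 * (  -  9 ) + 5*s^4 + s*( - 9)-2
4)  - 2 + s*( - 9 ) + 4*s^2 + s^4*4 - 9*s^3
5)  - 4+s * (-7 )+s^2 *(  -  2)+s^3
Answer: 3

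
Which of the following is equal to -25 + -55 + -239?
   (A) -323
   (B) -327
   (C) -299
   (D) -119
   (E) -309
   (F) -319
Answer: F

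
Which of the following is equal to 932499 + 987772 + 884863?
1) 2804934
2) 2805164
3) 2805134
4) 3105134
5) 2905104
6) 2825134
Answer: 3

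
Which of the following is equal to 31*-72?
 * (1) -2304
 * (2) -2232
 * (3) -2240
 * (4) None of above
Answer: 2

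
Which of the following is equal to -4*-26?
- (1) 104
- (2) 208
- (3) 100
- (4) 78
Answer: 1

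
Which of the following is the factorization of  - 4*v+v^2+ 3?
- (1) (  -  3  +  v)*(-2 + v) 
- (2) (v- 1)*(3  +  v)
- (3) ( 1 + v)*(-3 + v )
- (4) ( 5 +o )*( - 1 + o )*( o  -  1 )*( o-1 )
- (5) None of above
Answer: 5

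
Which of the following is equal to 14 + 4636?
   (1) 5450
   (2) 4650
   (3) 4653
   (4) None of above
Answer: 2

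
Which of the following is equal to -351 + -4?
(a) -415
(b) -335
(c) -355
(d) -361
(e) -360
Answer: c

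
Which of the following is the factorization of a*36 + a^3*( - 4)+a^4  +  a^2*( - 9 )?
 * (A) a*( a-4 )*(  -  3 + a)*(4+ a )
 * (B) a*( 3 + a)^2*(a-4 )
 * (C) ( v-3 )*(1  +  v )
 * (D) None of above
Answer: D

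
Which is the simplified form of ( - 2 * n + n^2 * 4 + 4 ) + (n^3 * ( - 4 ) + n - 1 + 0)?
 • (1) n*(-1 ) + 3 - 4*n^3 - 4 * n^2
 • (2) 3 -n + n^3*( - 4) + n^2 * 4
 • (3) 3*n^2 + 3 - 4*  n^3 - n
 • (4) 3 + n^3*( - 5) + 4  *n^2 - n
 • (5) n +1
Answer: 2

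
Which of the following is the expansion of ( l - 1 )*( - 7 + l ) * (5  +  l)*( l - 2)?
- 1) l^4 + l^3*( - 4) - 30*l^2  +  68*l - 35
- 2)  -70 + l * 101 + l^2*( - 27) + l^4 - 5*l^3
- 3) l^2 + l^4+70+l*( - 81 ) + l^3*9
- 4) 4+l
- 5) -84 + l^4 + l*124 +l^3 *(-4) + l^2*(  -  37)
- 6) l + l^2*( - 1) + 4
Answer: 2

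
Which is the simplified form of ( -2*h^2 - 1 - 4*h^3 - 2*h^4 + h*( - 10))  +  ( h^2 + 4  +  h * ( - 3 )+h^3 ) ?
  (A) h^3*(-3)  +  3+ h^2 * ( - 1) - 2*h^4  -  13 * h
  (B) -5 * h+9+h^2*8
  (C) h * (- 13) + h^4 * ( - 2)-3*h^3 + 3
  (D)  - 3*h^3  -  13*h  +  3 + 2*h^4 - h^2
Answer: A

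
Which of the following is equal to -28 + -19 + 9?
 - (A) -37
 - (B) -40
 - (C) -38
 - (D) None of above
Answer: C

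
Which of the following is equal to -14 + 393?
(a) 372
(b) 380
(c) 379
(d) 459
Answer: c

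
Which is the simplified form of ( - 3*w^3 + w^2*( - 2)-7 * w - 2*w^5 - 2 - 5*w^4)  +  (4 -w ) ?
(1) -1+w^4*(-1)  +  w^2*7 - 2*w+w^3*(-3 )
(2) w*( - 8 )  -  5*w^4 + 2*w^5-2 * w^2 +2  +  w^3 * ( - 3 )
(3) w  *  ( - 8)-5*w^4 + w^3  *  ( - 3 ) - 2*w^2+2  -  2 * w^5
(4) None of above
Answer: 3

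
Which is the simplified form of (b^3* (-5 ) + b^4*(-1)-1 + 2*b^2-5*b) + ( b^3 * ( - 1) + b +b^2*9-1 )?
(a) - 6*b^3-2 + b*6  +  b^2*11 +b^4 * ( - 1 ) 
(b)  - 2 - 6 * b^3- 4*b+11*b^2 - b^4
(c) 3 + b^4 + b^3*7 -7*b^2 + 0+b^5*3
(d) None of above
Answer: b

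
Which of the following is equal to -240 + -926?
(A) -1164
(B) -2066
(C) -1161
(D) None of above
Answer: D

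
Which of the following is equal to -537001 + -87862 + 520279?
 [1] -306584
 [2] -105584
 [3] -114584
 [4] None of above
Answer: 4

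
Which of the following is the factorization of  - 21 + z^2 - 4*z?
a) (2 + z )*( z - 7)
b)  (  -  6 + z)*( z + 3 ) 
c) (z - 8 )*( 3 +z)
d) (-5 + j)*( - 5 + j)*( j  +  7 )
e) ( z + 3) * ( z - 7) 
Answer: e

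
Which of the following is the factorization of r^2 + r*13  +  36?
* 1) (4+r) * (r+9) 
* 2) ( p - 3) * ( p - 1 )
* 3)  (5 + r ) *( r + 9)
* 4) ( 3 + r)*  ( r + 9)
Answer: 1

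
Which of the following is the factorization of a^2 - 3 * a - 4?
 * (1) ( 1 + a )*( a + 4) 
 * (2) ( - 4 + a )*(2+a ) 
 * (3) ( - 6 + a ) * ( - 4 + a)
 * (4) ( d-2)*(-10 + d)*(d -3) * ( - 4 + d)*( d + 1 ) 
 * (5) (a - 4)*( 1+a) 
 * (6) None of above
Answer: 5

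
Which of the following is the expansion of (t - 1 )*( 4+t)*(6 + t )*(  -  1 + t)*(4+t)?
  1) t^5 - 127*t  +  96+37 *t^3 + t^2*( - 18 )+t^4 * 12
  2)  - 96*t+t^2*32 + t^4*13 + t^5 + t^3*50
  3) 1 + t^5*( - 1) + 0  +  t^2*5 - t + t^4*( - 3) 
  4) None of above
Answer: 4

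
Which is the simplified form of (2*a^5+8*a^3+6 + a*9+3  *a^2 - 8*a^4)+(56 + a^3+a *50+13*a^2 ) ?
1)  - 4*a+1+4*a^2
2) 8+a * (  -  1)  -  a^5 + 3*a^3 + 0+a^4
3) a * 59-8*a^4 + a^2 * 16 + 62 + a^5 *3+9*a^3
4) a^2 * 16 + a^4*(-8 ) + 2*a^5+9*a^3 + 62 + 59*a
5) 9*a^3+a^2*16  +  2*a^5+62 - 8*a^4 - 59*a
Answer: 4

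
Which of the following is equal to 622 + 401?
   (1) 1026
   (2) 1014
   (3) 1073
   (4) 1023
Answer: 4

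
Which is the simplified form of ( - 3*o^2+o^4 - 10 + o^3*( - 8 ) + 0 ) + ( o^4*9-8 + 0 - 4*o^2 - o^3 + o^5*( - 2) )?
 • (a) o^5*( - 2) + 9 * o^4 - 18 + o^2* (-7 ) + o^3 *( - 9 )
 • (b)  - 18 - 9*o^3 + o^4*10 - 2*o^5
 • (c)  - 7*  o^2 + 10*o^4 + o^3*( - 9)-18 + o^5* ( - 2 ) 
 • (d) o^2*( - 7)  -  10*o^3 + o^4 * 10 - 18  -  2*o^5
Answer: c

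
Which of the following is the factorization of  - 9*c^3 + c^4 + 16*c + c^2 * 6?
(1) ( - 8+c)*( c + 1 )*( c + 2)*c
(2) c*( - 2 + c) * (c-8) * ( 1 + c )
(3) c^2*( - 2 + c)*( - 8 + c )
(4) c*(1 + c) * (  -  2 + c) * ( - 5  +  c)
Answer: 2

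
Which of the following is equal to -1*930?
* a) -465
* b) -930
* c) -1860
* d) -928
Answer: b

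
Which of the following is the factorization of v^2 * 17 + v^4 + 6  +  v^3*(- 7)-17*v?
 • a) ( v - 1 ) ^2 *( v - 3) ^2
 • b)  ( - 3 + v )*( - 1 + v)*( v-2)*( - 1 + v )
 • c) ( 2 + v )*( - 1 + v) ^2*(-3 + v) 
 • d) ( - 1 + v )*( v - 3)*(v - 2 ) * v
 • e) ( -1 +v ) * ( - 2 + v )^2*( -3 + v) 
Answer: b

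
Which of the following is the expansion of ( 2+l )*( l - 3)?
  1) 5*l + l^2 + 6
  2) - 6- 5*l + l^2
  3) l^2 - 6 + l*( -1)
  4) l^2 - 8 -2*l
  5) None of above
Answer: 3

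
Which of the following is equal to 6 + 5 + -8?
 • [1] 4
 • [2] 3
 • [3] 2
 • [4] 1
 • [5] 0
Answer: 2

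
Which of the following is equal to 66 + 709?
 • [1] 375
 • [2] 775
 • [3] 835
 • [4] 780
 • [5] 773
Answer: 2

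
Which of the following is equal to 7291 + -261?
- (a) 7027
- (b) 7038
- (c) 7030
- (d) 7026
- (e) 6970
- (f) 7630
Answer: c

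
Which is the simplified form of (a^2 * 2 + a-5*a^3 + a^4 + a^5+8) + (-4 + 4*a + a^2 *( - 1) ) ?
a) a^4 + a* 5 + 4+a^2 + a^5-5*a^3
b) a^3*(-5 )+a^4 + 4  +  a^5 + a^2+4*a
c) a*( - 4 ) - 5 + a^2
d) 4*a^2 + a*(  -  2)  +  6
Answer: a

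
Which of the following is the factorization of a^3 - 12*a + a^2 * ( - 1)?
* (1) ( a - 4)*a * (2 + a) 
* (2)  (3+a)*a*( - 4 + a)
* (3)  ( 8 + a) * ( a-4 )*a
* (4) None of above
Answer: 2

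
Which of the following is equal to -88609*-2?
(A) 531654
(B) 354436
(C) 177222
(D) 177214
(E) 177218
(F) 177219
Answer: E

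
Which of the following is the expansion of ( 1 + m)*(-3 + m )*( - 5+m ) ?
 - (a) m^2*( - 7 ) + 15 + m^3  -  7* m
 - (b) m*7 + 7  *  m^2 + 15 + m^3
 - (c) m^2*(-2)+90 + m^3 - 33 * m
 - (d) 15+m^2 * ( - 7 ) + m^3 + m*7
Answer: d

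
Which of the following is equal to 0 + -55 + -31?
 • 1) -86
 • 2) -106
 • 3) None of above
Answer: 1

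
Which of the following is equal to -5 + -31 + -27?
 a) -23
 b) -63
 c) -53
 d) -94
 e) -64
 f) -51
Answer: b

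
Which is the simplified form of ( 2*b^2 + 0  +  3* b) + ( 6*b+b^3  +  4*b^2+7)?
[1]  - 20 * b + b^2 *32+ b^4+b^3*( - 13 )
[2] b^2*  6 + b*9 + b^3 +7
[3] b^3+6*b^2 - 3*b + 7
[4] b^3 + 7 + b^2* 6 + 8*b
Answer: 2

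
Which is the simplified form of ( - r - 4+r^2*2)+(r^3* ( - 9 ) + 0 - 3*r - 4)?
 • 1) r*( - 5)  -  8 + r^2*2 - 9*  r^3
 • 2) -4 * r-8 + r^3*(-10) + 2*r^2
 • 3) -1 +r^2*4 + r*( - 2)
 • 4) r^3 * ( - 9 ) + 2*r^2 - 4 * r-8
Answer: 4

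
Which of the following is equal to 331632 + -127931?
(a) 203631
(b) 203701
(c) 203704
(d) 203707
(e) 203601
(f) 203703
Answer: b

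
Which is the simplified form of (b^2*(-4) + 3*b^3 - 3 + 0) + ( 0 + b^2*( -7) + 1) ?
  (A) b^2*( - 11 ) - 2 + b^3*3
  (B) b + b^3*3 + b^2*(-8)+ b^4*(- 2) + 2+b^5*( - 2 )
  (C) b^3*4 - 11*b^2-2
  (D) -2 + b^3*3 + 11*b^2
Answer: A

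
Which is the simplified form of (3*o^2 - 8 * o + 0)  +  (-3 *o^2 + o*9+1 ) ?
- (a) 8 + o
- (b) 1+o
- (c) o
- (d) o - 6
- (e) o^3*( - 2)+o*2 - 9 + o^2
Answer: b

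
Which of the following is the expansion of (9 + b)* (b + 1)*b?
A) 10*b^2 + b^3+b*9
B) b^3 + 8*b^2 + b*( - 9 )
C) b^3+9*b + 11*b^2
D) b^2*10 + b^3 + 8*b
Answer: A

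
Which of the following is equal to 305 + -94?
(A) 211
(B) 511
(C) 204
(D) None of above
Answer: A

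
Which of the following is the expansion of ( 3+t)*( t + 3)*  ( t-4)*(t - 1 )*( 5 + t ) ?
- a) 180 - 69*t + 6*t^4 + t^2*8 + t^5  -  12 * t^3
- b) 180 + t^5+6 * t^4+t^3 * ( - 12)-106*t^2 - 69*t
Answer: b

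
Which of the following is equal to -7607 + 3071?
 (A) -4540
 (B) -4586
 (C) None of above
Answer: C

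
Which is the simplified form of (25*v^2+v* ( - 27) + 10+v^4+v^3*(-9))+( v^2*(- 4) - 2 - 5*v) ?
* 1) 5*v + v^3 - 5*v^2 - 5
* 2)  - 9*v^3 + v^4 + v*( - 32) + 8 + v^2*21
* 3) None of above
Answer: 2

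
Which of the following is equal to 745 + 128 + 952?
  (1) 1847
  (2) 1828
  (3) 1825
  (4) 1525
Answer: 3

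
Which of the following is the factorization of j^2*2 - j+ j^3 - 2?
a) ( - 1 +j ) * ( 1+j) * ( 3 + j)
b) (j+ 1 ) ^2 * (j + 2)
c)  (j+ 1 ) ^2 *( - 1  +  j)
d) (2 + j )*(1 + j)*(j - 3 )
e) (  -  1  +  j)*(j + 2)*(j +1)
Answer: e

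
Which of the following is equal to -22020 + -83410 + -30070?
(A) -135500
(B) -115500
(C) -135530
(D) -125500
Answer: A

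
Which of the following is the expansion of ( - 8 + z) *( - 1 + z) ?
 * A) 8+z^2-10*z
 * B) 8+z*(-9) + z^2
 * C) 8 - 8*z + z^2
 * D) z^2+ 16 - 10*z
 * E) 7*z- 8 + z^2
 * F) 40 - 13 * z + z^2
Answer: B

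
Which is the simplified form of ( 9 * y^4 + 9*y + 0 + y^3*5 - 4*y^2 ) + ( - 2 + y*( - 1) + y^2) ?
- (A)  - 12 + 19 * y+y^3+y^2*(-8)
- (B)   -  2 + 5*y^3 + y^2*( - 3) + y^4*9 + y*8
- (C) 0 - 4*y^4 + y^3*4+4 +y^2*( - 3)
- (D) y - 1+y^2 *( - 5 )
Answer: B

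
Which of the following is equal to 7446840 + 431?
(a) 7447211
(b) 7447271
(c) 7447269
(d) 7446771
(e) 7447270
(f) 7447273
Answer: b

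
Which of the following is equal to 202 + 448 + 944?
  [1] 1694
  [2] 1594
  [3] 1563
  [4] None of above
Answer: 2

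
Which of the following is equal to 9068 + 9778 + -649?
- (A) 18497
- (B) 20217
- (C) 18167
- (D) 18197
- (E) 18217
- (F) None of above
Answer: D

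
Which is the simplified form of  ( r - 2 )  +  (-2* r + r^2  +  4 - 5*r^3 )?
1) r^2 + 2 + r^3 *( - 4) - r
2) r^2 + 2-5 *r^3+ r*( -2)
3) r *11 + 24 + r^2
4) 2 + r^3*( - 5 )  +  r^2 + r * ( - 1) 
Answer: 4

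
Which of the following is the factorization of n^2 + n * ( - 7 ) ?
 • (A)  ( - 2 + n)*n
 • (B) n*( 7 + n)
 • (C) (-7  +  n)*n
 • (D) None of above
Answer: C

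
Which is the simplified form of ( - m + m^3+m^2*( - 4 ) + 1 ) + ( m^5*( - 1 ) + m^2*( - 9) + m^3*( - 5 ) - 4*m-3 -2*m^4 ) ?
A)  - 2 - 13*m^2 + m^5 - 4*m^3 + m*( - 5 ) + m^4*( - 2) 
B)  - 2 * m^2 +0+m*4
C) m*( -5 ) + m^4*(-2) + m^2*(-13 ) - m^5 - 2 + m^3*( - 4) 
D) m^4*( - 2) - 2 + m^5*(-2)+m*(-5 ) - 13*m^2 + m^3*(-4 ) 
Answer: C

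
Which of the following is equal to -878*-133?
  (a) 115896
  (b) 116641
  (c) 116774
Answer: c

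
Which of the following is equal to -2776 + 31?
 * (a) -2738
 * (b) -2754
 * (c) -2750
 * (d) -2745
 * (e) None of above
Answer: d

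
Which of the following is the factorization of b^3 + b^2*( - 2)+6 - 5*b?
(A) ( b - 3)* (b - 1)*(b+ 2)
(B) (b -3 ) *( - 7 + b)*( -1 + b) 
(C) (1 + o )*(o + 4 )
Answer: A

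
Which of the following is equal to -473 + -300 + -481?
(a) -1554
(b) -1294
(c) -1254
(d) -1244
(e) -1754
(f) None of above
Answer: c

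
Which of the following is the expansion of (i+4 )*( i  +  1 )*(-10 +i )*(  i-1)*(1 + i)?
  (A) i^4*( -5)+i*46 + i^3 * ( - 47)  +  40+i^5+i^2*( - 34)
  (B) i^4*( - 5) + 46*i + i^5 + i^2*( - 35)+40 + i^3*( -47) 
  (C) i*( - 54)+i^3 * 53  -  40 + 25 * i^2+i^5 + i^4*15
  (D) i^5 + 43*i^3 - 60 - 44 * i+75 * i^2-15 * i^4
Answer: B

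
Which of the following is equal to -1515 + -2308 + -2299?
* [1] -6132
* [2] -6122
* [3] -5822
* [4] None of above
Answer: 2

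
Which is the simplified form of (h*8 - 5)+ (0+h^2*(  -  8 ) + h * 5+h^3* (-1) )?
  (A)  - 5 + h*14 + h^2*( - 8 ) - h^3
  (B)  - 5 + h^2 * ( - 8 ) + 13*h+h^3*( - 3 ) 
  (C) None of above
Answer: C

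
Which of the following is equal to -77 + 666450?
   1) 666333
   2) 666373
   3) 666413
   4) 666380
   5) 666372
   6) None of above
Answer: 2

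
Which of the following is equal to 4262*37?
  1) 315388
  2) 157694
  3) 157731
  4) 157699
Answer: 2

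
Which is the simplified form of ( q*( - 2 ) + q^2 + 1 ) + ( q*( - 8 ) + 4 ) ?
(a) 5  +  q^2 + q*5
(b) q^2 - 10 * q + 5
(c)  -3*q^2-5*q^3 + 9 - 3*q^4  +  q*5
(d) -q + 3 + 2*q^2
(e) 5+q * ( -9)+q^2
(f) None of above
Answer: b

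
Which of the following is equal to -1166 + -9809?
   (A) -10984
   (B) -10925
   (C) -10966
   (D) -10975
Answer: D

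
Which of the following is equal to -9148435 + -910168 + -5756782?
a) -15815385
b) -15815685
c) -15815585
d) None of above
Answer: a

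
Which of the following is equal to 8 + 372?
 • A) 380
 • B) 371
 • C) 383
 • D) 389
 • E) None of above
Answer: A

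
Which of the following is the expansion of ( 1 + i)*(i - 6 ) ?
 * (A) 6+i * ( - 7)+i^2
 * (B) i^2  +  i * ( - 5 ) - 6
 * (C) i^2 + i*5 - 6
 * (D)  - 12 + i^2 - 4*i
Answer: B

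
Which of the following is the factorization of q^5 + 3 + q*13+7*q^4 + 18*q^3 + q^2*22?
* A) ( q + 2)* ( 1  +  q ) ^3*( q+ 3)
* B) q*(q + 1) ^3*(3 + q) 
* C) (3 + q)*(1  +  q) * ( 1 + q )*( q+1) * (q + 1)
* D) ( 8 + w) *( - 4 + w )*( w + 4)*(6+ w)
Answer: C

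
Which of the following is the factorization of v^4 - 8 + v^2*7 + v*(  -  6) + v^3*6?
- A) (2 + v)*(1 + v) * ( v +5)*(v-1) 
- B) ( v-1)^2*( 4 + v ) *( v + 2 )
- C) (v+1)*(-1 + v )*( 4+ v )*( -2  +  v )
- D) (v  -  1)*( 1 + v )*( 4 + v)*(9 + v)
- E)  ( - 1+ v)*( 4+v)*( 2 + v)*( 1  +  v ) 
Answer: E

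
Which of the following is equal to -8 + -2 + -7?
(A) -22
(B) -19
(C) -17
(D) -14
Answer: C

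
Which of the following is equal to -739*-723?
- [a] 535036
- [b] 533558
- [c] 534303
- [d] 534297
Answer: d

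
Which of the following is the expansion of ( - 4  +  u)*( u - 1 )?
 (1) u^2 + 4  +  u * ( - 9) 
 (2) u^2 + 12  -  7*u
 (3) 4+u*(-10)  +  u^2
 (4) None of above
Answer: 4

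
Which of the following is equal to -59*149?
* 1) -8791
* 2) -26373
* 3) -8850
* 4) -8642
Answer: 1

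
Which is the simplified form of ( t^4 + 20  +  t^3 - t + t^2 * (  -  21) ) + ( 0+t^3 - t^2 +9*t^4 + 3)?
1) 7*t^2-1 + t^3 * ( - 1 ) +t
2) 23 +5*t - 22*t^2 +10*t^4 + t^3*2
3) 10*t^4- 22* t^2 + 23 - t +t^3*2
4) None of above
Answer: 3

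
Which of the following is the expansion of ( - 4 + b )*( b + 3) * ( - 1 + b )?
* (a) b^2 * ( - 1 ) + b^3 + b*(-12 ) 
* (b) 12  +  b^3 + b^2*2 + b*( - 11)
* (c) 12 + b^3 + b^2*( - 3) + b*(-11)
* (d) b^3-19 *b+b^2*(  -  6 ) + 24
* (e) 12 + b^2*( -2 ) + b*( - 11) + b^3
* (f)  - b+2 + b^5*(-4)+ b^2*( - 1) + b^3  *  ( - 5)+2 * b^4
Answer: e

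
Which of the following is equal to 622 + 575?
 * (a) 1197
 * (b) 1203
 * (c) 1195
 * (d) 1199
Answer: a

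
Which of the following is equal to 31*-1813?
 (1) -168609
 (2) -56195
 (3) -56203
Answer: 3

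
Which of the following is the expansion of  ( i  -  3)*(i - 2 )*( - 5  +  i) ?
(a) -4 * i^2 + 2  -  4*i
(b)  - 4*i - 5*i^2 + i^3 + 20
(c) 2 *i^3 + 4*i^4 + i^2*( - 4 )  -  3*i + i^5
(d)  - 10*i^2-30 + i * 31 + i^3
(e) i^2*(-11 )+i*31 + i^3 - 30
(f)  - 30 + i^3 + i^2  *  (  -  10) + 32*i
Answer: d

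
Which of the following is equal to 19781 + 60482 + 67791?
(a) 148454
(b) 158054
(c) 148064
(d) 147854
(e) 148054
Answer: e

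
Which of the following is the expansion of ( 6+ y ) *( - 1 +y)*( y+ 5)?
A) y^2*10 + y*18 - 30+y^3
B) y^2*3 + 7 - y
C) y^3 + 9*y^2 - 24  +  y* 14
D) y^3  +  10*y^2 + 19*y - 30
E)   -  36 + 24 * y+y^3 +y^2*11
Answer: D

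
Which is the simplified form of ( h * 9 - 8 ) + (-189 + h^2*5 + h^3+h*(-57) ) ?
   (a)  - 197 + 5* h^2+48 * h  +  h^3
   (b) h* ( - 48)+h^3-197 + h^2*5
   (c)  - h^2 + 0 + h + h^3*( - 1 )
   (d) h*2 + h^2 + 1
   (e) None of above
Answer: b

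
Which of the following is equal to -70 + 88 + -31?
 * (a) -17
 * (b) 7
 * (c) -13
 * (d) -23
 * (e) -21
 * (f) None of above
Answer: c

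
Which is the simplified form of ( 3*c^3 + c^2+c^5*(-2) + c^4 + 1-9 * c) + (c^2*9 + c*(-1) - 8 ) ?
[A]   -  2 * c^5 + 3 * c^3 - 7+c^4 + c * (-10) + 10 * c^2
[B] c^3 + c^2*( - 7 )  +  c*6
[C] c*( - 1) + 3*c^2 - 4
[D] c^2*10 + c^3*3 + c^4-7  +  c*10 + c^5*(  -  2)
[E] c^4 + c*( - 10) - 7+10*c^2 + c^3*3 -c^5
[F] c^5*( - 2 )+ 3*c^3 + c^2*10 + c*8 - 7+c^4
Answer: A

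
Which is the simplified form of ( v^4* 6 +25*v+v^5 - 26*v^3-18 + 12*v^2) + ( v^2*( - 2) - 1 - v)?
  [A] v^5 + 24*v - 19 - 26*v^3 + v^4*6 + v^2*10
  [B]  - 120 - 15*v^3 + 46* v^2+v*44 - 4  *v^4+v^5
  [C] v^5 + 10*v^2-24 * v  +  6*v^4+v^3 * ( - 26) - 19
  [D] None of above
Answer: A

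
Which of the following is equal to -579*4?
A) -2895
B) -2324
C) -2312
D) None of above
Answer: D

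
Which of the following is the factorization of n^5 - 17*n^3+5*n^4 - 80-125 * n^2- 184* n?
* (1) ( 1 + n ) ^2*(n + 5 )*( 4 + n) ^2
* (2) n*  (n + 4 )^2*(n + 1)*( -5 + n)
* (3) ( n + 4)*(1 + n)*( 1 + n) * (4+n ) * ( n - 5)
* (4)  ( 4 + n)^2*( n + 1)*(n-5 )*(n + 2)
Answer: 3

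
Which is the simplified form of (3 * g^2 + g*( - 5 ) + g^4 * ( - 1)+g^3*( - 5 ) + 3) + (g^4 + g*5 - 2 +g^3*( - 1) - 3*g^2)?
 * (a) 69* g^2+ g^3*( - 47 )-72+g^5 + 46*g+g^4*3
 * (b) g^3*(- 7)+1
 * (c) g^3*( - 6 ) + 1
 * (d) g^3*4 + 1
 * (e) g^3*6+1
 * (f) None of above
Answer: c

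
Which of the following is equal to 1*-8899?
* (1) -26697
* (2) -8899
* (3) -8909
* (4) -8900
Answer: 2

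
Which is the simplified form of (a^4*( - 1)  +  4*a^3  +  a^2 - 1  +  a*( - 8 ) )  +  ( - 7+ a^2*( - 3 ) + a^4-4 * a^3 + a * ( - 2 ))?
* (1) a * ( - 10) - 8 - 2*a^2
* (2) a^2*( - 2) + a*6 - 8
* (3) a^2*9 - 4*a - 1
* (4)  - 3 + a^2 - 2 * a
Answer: 1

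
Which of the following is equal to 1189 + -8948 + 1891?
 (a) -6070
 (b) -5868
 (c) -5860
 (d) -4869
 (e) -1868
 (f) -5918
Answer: b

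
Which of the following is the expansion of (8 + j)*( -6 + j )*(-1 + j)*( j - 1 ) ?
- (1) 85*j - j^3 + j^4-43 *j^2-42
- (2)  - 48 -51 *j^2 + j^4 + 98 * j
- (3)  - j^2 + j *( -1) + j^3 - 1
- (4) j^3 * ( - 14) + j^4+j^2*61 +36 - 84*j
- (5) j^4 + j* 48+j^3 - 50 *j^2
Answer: 2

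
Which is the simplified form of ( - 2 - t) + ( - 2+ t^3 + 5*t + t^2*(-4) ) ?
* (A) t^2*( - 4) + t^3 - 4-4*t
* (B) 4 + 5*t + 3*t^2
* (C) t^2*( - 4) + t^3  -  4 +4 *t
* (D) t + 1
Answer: C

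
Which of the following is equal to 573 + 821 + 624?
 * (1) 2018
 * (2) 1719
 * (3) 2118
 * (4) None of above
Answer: 1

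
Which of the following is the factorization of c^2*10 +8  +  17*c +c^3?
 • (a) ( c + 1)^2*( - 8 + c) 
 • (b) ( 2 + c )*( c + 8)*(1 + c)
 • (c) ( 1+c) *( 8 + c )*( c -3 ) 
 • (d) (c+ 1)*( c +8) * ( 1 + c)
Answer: d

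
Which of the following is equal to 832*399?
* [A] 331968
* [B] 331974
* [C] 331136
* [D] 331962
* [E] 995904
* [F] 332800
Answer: A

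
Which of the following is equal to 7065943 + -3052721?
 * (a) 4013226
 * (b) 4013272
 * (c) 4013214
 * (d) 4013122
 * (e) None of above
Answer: e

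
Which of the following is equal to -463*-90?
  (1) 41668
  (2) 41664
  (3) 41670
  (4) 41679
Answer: 3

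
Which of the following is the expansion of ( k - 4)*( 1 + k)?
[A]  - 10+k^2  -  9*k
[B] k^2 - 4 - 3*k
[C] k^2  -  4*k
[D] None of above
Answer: B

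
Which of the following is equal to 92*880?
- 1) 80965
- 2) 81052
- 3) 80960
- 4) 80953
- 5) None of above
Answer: 3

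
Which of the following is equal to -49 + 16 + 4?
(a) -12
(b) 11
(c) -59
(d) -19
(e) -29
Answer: e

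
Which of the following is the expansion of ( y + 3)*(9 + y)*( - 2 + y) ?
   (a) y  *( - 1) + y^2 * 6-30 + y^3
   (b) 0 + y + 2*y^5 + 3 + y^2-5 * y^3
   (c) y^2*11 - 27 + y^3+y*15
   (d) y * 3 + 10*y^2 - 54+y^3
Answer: d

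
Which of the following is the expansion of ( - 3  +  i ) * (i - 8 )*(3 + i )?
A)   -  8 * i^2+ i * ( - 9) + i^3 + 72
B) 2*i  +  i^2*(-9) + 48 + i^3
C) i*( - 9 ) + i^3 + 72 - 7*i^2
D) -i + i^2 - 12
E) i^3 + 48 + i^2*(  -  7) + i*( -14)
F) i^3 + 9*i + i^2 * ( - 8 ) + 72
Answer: A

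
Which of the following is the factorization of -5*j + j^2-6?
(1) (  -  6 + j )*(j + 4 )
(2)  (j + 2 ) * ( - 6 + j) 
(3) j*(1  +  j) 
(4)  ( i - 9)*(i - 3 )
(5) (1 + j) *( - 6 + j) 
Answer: 5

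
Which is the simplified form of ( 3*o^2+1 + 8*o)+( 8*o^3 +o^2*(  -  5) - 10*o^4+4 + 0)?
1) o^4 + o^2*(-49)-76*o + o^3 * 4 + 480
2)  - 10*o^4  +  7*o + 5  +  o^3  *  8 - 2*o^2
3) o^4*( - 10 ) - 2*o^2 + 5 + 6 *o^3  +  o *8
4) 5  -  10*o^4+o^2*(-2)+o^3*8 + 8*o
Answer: 4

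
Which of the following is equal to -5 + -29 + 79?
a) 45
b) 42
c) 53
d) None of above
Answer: a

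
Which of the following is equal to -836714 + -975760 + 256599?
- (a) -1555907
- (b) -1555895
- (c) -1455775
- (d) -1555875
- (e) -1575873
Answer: d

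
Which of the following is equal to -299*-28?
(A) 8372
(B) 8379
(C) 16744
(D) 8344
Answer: A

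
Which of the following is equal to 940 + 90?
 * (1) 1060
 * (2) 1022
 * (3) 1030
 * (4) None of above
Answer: 3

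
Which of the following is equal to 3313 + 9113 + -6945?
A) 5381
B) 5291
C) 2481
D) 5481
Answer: D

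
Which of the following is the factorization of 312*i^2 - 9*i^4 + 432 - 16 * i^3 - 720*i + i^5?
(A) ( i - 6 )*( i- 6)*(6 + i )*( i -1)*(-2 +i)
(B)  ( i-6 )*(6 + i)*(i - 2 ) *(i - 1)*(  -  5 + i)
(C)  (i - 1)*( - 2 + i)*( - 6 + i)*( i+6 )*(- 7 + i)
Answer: A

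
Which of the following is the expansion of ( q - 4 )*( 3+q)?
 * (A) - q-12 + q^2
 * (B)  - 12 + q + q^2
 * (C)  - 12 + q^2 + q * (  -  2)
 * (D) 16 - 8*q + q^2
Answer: A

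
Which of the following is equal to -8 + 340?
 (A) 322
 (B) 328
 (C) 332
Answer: C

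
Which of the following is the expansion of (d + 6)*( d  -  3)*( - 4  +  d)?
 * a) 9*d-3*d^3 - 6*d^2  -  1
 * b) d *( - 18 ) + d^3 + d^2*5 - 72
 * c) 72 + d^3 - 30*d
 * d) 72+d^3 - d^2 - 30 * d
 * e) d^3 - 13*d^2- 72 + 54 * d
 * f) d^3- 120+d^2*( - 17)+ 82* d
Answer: d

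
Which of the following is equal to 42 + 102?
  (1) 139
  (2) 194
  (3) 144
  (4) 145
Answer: 3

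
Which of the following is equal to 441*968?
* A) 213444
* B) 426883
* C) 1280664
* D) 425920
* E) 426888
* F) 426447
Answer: E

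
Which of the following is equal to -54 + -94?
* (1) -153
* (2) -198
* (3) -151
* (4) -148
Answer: 4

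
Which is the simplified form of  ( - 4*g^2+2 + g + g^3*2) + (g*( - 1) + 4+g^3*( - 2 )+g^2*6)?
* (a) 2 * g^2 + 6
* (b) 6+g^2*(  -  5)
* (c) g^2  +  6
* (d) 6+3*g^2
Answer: a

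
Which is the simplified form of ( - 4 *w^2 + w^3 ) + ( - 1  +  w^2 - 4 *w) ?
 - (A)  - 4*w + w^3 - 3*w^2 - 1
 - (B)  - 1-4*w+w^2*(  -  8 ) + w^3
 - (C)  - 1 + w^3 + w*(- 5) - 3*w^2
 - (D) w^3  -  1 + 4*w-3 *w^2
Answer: A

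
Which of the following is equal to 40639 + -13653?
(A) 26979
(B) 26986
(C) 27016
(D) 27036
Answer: B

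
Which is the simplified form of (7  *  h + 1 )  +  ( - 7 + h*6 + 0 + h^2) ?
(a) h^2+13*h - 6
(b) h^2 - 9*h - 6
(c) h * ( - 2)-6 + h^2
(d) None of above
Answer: a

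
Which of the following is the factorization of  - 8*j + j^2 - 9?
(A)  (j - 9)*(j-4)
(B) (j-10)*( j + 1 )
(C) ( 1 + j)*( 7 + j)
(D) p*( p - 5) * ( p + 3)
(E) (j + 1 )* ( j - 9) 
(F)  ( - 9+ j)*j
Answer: E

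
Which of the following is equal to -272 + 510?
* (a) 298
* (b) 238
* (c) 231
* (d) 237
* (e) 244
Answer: b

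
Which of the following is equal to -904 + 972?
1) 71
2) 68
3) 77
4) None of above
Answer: 2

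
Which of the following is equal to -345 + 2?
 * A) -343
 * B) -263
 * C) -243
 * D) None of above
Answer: A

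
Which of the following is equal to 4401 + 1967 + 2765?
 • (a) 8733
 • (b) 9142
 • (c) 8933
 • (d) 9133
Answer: d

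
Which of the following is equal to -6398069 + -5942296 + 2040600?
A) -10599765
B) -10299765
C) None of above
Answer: B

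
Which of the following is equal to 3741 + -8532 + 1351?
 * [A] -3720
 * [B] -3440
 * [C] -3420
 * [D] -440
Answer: B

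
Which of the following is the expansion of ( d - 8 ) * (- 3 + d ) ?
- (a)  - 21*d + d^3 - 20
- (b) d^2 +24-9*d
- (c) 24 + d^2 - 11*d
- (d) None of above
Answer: c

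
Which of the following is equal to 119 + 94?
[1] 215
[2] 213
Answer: 2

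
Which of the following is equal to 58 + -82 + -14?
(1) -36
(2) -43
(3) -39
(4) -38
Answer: 4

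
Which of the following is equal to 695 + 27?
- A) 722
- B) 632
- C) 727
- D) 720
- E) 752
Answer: A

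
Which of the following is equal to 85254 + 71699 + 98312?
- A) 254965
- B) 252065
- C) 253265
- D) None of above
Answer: D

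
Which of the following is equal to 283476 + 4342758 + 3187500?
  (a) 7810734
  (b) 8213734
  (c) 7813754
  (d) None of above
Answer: d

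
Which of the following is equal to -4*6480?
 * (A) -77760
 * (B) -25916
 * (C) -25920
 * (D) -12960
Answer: C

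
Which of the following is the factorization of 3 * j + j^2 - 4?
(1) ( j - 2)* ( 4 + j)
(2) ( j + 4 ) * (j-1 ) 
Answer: 2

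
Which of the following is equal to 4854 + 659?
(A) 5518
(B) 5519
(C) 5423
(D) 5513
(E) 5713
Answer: D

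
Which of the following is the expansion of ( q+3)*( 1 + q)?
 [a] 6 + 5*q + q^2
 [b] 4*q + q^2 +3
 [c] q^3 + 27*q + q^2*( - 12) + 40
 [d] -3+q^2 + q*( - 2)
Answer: b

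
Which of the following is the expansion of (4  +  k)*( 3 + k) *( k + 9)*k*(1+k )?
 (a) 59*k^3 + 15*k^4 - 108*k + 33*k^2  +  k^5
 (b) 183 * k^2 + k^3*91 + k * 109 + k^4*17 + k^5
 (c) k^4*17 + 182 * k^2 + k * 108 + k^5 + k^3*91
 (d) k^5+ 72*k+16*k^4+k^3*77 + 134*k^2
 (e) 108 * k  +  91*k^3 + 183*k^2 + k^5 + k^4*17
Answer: e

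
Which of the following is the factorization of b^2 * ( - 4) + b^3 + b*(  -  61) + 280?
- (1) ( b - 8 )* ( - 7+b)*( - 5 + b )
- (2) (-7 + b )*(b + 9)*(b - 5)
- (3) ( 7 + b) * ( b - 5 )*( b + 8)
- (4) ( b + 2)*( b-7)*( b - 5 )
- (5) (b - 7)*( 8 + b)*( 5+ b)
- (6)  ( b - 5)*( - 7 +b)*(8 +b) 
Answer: 6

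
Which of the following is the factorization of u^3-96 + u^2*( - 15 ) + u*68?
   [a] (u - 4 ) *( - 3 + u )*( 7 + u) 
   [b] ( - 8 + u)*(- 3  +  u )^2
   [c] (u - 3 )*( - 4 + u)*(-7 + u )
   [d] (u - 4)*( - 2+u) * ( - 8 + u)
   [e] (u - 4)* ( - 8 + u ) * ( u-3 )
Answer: e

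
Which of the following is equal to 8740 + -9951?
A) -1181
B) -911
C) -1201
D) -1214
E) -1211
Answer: E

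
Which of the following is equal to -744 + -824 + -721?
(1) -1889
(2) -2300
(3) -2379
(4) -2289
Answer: 4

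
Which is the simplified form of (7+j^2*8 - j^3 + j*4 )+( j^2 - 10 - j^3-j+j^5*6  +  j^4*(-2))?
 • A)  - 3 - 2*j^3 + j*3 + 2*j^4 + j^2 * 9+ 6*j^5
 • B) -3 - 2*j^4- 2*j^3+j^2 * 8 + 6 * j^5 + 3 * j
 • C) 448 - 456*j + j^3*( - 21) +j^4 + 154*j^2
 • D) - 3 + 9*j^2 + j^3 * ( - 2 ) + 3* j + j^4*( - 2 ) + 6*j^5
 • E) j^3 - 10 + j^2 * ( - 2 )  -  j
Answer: D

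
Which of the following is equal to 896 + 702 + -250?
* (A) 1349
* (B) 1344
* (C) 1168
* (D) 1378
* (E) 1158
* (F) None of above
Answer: F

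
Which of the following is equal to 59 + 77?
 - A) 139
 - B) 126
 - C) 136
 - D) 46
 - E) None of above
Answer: C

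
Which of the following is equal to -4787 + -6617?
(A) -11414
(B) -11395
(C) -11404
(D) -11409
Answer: C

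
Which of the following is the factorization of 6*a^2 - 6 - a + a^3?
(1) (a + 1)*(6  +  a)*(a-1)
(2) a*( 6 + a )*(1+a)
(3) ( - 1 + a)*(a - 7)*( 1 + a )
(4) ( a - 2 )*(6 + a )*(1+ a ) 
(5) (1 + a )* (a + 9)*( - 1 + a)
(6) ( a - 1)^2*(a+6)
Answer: 1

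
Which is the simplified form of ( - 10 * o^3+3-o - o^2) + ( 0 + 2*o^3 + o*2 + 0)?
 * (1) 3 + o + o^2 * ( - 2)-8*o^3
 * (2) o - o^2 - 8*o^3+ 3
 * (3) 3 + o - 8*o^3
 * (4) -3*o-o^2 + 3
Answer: 2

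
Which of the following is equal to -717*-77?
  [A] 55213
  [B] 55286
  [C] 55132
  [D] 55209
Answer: D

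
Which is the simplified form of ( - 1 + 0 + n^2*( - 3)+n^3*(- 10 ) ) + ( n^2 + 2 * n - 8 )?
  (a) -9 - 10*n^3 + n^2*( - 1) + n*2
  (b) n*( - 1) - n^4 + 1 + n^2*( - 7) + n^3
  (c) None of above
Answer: c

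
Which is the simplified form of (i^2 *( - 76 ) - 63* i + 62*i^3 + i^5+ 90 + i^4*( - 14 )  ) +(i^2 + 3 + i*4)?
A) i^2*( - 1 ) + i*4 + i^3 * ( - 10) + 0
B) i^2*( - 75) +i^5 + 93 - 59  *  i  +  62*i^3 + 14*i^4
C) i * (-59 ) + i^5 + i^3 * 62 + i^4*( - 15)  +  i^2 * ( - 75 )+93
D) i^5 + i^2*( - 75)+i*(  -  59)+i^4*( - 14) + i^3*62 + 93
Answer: D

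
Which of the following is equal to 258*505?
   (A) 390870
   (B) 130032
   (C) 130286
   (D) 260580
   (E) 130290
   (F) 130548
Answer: E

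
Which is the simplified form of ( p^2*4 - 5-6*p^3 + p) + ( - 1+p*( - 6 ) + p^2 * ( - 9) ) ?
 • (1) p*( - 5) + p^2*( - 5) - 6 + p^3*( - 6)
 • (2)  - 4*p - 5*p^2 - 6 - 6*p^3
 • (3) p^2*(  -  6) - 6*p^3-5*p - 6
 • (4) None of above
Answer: 1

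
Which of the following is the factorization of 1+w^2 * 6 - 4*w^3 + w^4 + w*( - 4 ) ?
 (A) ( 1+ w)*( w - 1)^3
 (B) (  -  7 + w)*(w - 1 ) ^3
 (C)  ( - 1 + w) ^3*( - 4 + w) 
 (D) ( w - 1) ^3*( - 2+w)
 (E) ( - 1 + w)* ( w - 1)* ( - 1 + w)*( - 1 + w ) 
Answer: E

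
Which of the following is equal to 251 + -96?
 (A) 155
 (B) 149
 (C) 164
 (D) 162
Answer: A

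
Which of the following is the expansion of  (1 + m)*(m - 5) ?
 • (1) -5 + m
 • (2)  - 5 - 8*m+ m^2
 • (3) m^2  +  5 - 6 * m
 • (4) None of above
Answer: 4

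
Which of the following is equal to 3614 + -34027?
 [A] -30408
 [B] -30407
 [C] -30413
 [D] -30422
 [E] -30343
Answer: C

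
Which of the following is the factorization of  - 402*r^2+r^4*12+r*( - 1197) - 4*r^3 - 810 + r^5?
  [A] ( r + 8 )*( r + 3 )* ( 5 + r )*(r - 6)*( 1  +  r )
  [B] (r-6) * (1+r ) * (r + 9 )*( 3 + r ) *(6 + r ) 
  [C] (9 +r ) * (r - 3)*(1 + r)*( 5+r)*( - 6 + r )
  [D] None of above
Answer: D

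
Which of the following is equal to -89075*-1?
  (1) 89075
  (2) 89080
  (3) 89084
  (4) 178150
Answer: 1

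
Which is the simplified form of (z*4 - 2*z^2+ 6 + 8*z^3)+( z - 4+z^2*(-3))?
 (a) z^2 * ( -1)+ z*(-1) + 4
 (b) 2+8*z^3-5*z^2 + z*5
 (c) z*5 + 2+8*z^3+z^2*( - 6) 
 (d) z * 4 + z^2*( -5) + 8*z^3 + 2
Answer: b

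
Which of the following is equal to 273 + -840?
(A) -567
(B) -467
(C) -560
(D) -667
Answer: A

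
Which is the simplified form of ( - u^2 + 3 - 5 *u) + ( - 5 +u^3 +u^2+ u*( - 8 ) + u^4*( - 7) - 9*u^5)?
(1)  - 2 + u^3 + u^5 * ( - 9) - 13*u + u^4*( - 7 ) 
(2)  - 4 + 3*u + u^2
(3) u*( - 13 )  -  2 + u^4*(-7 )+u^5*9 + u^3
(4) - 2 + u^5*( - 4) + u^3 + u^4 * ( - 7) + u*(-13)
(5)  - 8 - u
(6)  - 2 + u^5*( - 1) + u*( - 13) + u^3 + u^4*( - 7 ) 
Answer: 1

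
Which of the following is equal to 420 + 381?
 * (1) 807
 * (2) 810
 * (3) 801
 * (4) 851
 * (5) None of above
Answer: 3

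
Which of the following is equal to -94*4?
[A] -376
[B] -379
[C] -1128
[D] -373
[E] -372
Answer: A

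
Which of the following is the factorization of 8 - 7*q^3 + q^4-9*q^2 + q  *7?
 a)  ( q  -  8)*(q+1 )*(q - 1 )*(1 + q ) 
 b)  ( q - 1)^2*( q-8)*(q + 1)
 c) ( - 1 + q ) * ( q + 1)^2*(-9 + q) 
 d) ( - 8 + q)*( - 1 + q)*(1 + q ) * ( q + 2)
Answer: a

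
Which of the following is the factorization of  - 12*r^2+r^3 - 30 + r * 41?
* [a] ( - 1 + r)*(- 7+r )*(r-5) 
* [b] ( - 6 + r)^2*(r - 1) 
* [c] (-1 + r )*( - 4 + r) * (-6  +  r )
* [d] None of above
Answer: d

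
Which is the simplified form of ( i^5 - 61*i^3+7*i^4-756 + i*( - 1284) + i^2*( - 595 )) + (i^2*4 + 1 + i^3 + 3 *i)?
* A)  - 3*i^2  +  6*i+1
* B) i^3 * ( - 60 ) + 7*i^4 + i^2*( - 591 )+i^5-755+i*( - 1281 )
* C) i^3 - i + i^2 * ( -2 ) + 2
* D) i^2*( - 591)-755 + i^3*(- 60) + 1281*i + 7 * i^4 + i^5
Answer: B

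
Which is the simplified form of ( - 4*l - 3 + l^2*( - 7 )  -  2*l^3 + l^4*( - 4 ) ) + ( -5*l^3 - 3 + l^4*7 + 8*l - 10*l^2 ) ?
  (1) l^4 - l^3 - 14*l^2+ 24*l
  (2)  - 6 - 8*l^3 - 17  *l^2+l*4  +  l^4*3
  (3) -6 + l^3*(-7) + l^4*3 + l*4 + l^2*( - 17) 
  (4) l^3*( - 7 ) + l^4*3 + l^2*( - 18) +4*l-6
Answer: 3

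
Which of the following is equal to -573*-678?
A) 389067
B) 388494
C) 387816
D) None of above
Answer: B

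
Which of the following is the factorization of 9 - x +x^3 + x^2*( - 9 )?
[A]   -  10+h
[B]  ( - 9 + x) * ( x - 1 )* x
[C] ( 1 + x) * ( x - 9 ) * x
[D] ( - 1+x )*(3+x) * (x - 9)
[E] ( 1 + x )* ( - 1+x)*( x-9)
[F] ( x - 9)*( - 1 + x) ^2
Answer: E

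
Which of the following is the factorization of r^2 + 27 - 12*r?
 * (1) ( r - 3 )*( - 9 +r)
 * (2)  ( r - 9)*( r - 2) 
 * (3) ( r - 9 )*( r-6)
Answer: 1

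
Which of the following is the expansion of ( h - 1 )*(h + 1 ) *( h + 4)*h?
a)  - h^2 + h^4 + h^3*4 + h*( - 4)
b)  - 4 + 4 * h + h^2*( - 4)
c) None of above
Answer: a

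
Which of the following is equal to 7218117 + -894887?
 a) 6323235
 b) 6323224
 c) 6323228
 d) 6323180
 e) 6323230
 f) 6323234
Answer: e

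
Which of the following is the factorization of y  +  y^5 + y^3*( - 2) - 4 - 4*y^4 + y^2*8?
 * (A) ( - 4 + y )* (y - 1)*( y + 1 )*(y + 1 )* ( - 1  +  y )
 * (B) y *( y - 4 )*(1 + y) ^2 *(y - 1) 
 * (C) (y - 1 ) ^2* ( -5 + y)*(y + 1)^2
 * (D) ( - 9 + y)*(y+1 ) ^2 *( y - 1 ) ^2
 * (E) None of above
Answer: A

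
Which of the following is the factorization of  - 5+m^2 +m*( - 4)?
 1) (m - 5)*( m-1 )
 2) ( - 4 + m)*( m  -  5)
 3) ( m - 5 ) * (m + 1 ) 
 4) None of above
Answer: 3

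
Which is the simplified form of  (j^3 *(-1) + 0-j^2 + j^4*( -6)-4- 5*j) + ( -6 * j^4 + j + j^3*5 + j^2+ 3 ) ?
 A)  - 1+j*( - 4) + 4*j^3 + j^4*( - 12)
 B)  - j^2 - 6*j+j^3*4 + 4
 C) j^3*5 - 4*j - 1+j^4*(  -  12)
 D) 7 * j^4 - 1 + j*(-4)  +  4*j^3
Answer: A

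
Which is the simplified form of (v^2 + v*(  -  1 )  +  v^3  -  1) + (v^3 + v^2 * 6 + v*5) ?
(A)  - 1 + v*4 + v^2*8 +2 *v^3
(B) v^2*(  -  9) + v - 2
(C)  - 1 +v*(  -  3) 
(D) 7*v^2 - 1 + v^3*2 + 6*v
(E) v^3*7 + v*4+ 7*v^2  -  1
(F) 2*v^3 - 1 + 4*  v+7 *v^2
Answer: F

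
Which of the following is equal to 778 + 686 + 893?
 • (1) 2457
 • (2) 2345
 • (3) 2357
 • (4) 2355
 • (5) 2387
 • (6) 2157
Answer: 3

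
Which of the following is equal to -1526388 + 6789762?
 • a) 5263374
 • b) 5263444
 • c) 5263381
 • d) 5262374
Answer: a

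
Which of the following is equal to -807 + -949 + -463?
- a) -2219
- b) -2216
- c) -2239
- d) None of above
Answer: a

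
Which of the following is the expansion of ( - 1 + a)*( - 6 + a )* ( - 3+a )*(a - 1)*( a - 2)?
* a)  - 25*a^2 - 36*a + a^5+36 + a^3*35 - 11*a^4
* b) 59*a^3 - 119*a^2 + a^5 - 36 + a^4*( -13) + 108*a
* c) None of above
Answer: b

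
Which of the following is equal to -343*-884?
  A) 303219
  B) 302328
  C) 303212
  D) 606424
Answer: C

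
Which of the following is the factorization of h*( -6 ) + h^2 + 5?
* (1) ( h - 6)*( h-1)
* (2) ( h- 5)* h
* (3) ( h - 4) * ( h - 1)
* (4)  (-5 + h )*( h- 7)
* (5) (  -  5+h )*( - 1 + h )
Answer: 5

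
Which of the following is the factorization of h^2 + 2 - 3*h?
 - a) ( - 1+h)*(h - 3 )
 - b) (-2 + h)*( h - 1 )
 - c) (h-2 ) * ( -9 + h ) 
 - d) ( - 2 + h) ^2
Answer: b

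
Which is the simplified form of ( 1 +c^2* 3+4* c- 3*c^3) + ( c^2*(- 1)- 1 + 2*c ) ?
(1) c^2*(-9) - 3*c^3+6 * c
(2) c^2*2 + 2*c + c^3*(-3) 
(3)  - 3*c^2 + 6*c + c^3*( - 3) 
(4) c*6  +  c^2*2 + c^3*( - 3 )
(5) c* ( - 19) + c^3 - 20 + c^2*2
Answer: 4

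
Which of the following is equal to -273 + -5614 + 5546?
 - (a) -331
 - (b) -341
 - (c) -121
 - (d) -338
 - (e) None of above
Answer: b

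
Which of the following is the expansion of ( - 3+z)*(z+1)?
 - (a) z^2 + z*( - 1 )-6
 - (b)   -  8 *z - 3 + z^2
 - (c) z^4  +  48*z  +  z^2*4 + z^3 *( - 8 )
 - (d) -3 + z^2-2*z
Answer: d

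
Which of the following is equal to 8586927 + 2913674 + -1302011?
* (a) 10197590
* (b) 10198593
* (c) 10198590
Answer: c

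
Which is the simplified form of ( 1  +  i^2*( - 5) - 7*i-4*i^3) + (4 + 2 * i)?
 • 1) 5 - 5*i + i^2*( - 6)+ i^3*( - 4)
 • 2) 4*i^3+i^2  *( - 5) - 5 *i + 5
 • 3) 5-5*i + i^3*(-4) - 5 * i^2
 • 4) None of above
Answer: 3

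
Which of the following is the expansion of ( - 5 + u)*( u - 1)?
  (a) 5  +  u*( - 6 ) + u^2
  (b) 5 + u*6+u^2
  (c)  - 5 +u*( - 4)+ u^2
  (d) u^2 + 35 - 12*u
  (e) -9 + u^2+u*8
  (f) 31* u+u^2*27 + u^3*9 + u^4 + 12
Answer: a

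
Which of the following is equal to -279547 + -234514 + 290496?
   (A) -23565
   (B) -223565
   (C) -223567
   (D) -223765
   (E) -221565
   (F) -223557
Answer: B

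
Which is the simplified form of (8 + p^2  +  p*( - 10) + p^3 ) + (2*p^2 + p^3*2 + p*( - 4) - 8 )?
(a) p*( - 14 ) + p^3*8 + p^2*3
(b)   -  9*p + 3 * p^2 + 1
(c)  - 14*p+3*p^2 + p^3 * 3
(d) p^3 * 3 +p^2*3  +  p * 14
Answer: c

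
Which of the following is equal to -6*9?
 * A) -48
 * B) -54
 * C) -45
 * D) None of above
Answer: B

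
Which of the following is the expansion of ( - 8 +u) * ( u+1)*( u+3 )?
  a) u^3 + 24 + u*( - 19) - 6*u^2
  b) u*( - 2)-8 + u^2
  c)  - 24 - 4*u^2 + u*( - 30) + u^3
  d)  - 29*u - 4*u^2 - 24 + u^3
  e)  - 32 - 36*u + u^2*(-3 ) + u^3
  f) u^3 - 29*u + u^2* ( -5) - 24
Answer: d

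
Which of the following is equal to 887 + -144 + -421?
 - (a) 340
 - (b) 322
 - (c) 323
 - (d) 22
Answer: b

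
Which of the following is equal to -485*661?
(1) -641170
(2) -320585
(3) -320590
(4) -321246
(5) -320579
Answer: 2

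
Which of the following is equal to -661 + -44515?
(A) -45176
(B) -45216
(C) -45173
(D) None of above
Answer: A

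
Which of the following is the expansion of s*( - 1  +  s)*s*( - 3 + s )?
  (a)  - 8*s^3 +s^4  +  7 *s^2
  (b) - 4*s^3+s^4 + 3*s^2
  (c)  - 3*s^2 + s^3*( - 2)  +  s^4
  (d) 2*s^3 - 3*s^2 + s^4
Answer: b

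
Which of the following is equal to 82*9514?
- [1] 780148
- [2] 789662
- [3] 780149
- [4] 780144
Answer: 1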